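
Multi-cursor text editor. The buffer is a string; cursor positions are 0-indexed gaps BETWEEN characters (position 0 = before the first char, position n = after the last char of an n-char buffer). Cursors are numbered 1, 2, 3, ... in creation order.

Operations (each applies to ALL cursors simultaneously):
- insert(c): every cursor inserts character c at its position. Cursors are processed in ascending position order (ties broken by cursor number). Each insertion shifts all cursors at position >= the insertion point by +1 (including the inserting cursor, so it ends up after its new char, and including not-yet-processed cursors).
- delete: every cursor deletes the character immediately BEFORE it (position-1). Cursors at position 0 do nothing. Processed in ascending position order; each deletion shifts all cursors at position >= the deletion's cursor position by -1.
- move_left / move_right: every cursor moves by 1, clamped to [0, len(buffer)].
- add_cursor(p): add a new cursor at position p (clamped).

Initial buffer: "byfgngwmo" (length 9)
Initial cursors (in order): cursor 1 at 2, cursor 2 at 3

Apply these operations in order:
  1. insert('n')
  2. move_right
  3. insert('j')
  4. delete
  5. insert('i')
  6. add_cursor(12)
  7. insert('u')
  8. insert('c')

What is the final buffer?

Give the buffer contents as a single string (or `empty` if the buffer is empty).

After op 1 (insert('n')): buffer="bynfngngwmo" (len 11), cursors c1@3 c2@5, authorship ..1.2......
After op 2 (move_right): buffer="bynfngngwmo" (len 11), cursors c1@4 c2@6, authorship ..1.2......
After op 3 (insert('j')): buffer="bynfjngjngwmo" (len 13), cursors c1@5 c2@8, authorship ..1.12.2.....
After op 4 (delete): buffer="bynfngngwmo" (len 11), cursors c1@4 c2@6, authorship ..1.2......
After op 5 (insert('i')): buffer="bynfingingwmo" (len 13), cursors c1@5 c2@8, authorship ..1.12.2.....
After op 6 (add_cursor(12)): buffer="bynfingingwmo" (len 13), cursors c1@5 c2@8 c3@12, authorship ..1.12.2.....
After op 7 (insert('u')): buffer="bynfiungiungwmuo" (len 16), cursors c1@6 c2@10 c3@15, authorship ..1.112.22....3.
After op 8 (insert('c')): buffer="bynfiucngiucngwmuco" (len 19), cursors c1@7 c2@12 c3@18, authorship ..1.1112.222....33.

Answer: bynfiucngiucngwmuco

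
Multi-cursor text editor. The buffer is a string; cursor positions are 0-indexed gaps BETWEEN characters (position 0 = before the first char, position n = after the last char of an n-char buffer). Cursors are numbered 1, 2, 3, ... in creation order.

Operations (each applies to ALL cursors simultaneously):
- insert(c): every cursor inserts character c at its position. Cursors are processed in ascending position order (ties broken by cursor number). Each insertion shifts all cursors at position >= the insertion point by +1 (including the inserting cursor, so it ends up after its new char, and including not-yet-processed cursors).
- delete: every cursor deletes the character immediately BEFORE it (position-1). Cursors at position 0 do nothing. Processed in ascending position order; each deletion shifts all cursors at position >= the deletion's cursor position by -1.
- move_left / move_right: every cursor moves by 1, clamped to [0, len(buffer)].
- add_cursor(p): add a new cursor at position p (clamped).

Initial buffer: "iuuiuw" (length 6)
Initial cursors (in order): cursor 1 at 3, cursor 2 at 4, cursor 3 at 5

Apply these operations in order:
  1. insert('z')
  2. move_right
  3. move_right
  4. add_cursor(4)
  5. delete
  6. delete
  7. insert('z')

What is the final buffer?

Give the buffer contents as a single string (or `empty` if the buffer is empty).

Answer: izzzz

Derivation:
After op 1 (insert('z')): buffer="iuuzizuzw" (len 9), cursors c1@4 c2@6 c3@8, authorship ...1.2.3.
After op 2 (move_right): buffer="iuuzizuzw" (len 9), cursors c1@5 c2@7 c3@9, authorship ...1.2.3.
After op 3 (move_right): buffer="iuuzizuzw" (len 9), cursors c1@6 c2@8 c3@9, authorship ...1.2.3.
After op 4 (add_cursor(4)): buffer="iuuzizuzw" (len 9), cursors c4@4 c1@6 c2@8 c3@9, authorship ...1.2.3.
After op 5 (delete): buffer="iuuiu" (len 5), cursors c4@3 c1@4 c2@5 c3@5, authorship .....
After op 6 (delete): buffer="i" (len 1), cursors c1@1 c2@1 c3@1 c4@1, authorship .
After op 7 (insert('z')): buffer="izzzz" (len 5), cursors c1@5 c2@5 c3@5 c4@5, authorship .1234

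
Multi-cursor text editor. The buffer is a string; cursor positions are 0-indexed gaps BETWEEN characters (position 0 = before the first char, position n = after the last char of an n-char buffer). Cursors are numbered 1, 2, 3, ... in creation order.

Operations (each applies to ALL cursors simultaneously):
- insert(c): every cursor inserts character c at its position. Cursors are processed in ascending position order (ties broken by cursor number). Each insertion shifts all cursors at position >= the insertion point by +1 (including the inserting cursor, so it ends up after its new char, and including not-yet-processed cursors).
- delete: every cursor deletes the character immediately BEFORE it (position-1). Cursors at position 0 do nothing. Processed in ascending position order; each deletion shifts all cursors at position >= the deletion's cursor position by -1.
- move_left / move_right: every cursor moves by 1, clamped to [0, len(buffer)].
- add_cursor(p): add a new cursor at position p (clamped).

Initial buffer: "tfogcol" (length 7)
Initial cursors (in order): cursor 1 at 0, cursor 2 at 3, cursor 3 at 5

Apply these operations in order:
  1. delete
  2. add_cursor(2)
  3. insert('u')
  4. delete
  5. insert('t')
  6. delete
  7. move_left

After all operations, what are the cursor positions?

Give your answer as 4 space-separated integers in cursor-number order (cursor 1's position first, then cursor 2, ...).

After op 1 (delete): buffer="tfgol" (len 5), cursors c1@0 c2@2 c3@3, authorship .....
After op 2 (add_cursor(2)): buffer="tfgol" (len 5), cursors c1@0 c2@2 c4@2 c3@3, authorship .....
After op 3 (insert('u')): buffer="utfuuguol" (len 9), cursors c1@1 c2@5 c4@5 c3@7, authorship 1..24.3..
After op 4 (delete): buffer="tfgol" (len 5), cursors c1@0 c2@2 c4@2 c3@3, authorship .....
After op 5 (insert('t')): buffer="ttfttgtol" (len 9), cursors c1@1 c2@5 c4@5 c3@7, authorship 1..24.3..
After op 6 (delete): buffer="tfgol" (len 5), cursors c1@0 c2@2 c4@2 c3@3, authorship .....
After op 7 (move_left): buffer="tfgol" (len 5), cursors c1@0 c2@1 c4@1 c3@2, authorship .....

Answer: 0 1 2 1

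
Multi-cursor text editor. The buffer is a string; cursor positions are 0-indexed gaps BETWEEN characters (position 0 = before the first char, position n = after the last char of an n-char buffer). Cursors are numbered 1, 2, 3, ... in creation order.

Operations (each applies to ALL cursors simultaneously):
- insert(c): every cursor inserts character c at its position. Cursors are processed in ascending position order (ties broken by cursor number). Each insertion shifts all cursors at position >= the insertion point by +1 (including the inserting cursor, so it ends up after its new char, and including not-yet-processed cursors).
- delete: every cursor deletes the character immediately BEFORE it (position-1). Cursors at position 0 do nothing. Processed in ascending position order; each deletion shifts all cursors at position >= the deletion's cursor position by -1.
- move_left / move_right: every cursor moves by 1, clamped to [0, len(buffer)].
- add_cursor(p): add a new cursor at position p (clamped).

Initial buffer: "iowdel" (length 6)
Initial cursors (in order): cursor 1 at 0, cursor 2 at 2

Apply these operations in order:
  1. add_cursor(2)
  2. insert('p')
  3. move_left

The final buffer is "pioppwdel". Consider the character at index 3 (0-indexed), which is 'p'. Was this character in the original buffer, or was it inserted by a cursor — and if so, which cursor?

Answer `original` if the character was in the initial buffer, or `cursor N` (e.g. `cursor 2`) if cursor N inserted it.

Answer: cursor 2

Derivation:
After op 1 (add_cursor(2)): buffer="iowdel" (len 6), cursors c1@0 c2@2 c3@2, authorship ......
After op 2 (insert('p')): buffer="pioppwdel" (len 9), cursors c1@1 c2@5 c3@5, authorship 1..23....
After op 3 (move_left): buffer="pioppwdel" (len 9), cursors c1@0 c2@4 c3@4, authorship 1..23....
Authorship (.=original, N=cursor N): 1 . . 2 3 . . . .
Index 3: author = 2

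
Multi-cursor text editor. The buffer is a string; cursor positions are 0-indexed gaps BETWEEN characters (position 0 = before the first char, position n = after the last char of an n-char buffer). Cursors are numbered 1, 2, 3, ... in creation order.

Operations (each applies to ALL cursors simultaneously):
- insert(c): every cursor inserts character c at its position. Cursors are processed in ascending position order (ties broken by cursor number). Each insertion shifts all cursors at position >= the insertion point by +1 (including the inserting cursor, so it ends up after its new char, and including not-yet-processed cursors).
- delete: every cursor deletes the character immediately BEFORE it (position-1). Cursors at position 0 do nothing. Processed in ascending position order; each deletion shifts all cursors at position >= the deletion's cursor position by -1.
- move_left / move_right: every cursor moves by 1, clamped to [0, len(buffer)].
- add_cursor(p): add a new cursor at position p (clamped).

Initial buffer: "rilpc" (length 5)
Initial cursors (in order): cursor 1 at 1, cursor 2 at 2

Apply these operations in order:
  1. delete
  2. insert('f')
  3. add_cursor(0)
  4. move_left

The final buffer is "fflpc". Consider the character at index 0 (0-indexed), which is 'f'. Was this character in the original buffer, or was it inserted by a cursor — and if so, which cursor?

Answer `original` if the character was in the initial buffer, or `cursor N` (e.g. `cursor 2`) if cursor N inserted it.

Answer: cursor 1

Derivation:
After op 1 (delete): buffer="lpc" (len 3), cursors c1@0 c2@0, authorship ...
After op 2 (insert('f')): buffer="fflpc" (len 5), cursors c1@2 c2@2, authorship 12...
After op 3 (add_cursor(0)): buffer="fflpc" (len 5), cursors c3@0 c1@2 c2@2, authorship 12...
After op 4 (move_left): buffer="fflpc" (len 5), cursors c3@0 c1@1 c2@1, authorship 12...
Authorship (.=original, N=cursor N): 1 2 . . .
Index 0: author = 1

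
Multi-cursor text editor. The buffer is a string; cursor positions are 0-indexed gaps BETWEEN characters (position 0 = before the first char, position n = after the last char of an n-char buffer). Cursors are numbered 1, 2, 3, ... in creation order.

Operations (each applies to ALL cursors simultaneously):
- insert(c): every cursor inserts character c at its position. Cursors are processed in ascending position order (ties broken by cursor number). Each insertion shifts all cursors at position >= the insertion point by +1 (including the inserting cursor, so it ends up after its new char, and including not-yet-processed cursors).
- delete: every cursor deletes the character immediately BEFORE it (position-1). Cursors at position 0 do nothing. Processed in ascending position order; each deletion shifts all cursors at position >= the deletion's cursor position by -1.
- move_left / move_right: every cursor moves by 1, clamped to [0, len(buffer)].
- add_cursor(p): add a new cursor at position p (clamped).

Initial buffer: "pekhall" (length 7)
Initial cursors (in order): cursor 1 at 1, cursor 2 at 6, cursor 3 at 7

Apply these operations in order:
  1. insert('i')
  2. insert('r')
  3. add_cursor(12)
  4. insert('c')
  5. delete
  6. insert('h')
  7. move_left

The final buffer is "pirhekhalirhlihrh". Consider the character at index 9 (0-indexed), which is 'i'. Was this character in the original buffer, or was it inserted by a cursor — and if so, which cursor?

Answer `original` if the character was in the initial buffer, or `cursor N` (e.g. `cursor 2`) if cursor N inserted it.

Answer: cursor 2

Derivation:
After op 1 (insert('i')): buffer="piekhalili" (len 10), cursors c1@2 c2@8 c3@10, authorship .1.....2.3
After op 2 (insert('r')): buffer="pirekhalirlir" (len 13), cursors c1@3 c2@10 c3@13, authorship .11.....22.33
After op 3 (add_cursor(12)): buffer="pirekhalirlir" (len 13), cursors c1@3 c2@10 c4@12 c3@13, authorship .11.....22.33
After op 4 (insert('c')): buffer="pircekhalirclicrc" (len 17), cursors c1@4 c2@12 c4@15 c3@17, authorship .111.....222.3433
After op 5 (delete): buffer="pirekhalirlir" (len 13), cursors c1@3 c2@10 c4@12 c3@13, authorship .11.....22.33
After op 6 (insert('h')): buffer="pirhekhalirhlihrh" (len 17), cursors c1@4 c2@12 c4@15 c3@17, authorship .111.....222.3433
After op 7 (move_left): buffer="pirhekhalirhlihrh" (len 17), cursors c1@3 c2@11 c4@14 c3@16, authorship .111.....222.3433
Authorship (.=original, N=cursor N): . 1 1 1 . . . . . 2 2 2 . 3 4 3 3
Index 9: author = 2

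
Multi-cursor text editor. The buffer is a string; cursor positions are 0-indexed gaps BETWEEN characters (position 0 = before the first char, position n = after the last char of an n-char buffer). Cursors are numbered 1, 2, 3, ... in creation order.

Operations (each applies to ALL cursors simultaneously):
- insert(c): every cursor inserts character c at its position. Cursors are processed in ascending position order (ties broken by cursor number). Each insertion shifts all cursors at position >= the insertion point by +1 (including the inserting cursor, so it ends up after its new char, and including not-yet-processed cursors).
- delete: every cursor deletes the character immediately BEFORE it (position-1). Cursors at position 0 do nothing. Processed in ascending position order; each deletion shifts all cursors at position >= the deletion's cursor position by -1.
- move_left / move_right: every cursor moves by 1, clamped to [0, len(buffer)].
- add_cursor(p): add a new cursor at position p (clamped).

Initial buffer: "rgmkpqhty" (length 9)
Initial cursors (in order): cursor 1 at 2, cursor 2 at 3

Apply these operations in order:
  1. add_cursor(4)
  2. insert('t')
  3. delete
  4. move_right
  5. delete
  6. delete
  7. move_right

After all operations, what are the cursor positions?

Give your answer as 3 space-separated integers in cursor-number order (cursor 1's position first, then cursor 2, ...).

Answer: 1 1 1

Derivation:
After op 1 (add_cursor(4)): buffer="rgmkpqhty" (len 9), cursors c1@2 c2@3 c3@4, authorship .........
After op 2 (insert('t')): buffer="rgtmtktpqhty" (len 12), cursors c1@3 c2@5 c3@7, authorship ..1.2.3.....
After op 3 (delete): buffer="rgmkpqhty" (len 9), cursors c1@2 c2@3 c3@4, authorship .........
After op 4 (move_right): buffer="rgmkpqhty" (len 9), cursors c1@3 c2@4 c3@5, authorship .........
After op 5 (delete): buffer="rgqhty" (len 6), cursors c1@2 c2@2 c3@2, authorship ......
After op 6 (delete): buffer="qhty" (len 4), cursors c1@0 c2@0 c3@0, authorship ....
After op 7 (move_right): buffer="qhty" (len 4), cursors c1@1 c2@1 c3@1, authorship ....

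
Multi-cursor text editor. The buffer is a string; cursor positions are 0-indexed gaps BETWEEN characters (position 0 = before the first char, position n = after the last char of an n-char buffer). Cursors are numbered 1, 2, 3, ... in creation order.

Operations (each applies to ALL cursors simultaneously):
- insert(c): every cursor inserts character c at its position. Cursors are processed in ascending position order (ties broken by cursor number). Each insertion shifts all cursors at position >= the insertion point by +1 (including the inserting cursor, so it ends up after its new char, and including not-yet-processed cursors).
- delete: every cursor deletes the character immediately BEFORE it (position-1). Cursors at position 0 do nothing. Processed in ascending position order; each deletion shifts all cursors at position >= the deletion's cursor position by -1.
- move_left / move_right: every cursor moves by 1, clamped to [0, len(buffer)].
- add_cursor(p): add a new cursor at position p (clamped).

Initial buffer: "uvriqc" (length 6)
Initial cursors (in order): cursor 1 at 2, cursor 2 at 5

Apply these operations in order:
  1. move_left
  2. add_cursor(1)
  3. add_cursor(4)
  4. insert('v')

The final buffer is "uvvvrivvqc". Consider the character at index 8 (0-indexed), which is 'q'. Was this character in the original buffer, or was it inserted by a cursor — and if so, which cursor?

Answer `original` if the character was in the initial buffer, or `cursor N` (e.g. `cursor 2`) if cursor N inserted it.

Answer: original

Derivation:
After op 1 (move_left): buffer="uvriqc" (len 6), cursors c1@1 c2@4, authorship ......
After op 2 (add_cursor(1)): buffer="uvriqc" (len 6), cursors c1@1 c3@1 c2@4, authorship ......
After op 3 (add_cursor(4)): buffer="uvriqc" (len 6), cursors c1@1 c3@1 c2@4 c4@4, authorship ......
After op 4 (insert('v')): buffer="uvvvrivvqc" (len 10), cursors c1@3 c3@3 c2@8 c4@8, authorship .13...24..
Authorship (.=original, N=cursor N): . 1 3 . . . 2 4 . .
Index 8: author = original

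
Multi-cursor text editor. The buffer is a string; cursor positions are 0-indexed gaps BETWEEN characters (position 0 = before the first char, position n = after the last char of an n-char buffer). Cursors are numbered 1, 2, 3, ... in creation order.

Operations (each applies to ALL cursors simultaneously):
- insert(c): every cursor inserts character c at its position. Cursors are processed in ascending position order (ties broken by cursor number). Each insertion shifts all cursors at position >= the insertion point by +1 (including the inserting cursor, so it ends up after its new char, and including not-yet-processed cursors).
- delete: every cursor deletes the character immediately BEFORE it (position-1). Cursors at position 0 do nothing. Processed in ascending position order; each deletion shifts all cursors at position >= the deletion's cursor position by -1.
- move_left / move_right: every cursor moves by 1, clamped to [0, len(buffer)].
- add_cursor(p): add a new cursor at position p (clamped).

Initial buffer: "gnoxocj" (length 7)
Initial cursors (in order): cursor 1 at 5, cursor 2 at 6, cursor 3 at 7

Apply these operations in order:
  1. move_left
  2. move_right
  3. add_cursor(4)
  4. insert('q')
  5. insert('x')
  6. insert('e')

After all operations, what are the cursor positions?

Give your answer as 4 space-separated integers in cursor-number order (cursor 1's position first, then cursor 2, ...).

After op 1 (move_left): buffer="gnoxocj" (len 7), cursors c1@4 c2@5 c3@6, authorship .......
After op 2 (move_right): buffer="gnoxocj" (len 7), cursors c1@5 c2@6 c3@7, authorship .......
After op 3 (add_cursor(4)): buffer="gnoxocj" (len 7), cursors c4@4 c1@5 c2@6 c3@7, authorship .......
After op 4 (insert('q')): buffer="gnoxqoqcqjq" (len 11), cursors c4@5 c1@7 c2@9 c3@11, authorship ....4.1.2.3
After op 5 (insert('x')): buffer="gnoxqxoqxcqxjqx" (len 15), cursors c4@6 c1@9 c2@12 c3@15, authorship ....44.11.22.33
After op 6 (insert('e')): buffer="gnoxqxeoqxecqxejqxe" (len 19), cursors c4@7 c1@11 c2@15 c3@19, authorship ....444.111.222.333

Answer: 11 15 19 7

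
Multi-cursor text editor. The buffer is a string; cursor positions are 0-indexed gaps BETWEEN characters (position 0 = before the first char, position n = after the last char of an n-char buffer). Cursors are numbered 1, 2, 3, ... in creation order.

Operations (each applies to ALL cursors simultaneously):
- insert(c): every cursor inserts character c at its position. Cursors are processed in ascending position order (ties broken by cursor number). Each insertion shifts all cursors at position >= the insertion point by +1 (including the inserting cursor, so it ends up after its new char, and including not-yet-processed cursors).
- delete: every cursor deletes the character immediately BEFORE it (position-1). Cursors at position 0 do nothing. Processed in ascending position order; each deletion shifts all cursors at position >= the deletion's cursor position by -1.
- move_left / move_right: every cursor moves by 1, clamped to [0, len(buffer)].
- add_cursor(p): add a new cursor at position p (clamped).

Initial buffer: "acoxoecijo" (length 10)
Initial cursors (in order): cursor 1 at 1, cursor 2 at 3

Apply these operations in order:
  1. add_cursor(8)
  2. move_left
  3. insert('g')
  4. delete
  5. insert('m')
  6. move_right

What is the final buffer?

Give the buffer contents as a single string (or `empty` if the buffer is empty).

After op 1 (add_cursor(8)): buffer="acoxoecijo" (len 10), cursors c1@1 c2@3 c3@8, authorship ..........
After op 2 (move_left): buffer="acoxoecijo" (len 10), cursors c1@0 c2@2 c3@7, authorship ..........
After op 3 (insert('g')): buffer="gacgoxoecgijo" (len 13), cursors c1@1 c2@4 c3@10, authorship 1..2.....3...
After op 4 (delete): buffer="acoxoecijo" (len 10), cursors c1@0 c2@2 c3@7, authorship ..........
After op 5 (insert('m')): buffer="macmoxoecmijo" (len 13), cursors c1@1 c2@4 c3@10, authorship 1..2.....3...
After op 6 (move_right): buffer="macmoxoecmijo" (len 13), cursors c1@2 c2@5 c3@11, authorship 1..2.....3...

Answer: macmoxoecmijo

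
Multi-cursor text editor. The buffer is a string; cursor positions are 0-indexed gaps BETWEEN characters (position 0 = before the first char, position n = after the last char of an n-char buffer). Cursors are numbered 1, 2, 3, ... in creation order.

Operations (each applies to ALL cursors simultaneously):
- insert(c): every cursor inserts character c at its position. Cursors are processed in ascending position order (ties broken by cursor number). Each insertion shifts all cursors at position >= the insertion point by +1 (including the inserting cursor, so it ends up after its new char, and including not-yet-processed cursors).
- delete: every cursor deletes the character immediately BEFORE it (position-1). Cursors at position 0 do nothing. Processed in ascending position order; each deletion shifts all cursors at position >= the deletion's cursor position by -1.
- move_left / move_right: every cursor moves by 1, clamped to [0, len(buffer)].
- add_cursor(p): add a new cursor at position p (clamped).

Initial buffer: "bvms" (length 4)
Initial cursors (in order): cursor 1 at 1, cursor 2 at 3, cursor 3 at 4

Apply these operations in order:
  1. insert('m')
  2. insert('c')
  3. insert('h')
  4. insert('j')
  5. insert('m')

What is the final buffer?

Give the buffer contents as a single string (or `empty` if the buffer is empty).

Answer: bmchjmvmmchjmsmchjm

Derivation:
After op 1 (insert('m')): buffer="bmvmmsm" (len 7), cursors c1@2 c2@5 c3@7, authorship .1..2.3
After op 2 (insert('c')): buffer="bmcvmmcsmc" (len 10), cursors c1@3 c2@7 c3@10, authorship .11..22.33
After op 3 (insert('h')): buffer="bmchvmmchsmch" (len 13), cursors c1@4 c2@9 c3@13, authorship .111..222.333
After op 4 (insert('j')): buffer="bmchjvmmchjsmchj" (len 16), cursors c1@5 c2@11 c3@16, authorship .1111..2222.3333
After op 5 (insert('m')): buffer="bmchjmvmmchjmsmchjm" (len 19), cursors c1@6 c2@13 c3@19, authorship .11111..22222.33333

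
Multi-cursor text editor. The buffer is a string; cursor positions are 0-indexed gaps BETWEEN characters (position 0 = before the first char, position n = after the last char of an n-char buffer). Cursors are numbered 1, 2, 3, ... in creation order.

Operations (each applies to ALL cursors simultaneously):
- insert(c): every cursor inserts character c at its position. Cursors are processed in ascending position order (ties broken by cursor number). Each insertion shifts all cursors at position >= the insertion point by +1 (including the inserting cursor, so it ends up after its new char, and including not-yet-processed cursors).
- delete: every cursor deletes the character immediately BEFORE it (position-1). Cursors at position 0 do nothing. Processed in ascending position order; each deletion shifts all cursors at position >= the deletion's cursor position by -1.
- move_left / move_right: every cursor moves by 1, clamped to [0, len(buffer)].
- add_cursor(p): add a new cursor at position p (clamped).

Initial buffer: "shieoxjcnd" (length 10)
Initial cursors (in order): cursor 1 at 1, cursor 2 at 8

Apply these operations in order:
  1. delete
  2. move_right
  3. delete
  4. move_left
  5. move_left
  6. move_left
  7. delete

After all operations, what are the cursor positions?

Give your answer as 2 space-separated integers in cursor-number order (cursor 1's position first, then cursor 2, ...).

Answer: 0 1

Derivation:
After op 1 (delete): buffer="hieoxjnd" (len 8), cursors c1@0 c2@6, authorship ........
After op 2 (move_right): buffer="hieoxjnd" (len 8), cursors c1@1 c2@7, authorship ........
After op 3 (delete): buffer="ieoxjd" (len 6), cursors c1@0 c2@5, authorship ......
After op 4 (move_left): buffer="ieoxjd" (len 6), cursors c1@0 c2@4, authorship ......
After op 5 (move_left): buffer="ieoxjd" (len 6), cursors c1@0 c2@3, authorship ......
After op 6 (move_left): buffer="ieoxjd" (len 6), cursors c1@0 c2@2, authorship ......
After op 7 (delete): buffer="ioxjd" (len 5), cursors c1@0 c2@1, authorship .....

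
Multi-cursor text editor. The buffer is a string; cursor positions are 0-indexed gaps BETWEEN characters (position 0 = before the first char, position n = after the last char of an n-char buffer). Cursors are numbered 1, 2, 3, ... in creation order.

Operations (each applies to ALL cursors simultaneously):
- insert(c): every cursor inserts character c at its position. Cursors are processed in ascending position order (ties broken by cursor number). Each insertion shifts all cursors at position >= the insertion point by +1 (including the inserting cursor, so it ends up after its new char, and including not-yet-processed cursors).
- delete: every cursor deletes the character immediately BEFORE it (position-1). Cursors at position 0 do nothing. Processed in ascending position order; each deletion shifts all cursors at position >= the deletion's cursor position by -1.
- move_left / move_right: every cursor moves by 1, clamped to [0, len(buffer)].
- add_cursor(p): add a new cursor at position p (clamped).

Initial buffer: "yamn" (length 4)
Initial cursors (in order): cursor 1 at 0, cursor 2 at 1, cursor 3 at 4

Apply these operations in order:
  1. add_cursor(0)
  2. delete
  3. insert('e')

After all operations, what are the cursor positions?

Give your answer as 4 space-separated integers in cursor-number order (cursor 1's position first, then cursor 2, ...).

Answer: 3 3 6 3

Derivation:
After op 1 (add_cursor(0)): buffer="yamn" (len 4), cursors c1@0 c4@0 c2@1 c3@4, authorship ....
After op 2 (delete): buffer="am" (len 2), cursors c1@0 c2@0 c4@0 c3@2, authorship ..
After op 3 (insert('e')): buffer="eeeame" (len 6), cursors c1@3 c2@3 c4@3 c3@6, authorship 124..3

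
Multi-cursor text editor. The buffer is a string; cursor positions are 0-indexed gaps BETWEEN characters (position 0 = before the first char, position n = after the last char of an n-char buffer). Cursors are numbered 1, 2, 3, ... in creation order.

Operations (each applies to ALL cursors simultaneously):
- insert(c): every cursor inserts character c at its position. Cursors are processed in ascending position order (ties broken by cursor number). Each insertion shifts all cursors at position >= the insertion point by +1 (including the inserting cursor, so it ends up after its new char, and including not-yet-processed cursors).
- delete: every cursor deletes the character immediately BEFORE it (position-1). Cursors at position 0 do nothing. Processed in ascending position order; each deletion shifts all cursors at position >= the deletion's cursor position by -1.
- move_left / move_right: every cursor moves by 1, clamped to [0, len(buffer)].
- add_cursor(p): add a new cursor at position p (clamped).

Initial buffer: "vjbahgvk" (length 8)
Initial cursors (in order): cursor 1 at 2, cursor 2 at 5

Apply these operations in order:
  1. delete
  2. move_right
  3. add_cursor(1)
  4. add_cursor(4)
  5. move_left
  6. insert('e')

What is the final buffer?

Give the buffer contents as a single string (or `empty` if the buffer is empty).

After op 1 (delete): buffer="vbagvk" (len 6), cursors c1@1 c2@3, authorship ......
After op 2 (move_right): buffer="vbagvk" (len 6), cursors c1@2 c2@4, authorship ......
After op 3 (add_cursor(1)): buffer="vbagvk" (len 6), cursors c3@1 c1@2 c2@4, authorship ......
After op 4 (add_cursor(4)): buffer="vbagvk" (len 6), cursors c3@1 c1@2 c2@4 c4@4, authorship ......
After op 5 (move_left): buffer="vbagvk" (len 6), cursors c3@0 c1@1 c2@3 c4@3, authorship ......
After op 6 (insert('e')): buffer="evebaeegvk" (len 10), cursors c3@1 c1@3 c2@7 c4@7, authorship 3.1..24...

Answer: evebaeegvk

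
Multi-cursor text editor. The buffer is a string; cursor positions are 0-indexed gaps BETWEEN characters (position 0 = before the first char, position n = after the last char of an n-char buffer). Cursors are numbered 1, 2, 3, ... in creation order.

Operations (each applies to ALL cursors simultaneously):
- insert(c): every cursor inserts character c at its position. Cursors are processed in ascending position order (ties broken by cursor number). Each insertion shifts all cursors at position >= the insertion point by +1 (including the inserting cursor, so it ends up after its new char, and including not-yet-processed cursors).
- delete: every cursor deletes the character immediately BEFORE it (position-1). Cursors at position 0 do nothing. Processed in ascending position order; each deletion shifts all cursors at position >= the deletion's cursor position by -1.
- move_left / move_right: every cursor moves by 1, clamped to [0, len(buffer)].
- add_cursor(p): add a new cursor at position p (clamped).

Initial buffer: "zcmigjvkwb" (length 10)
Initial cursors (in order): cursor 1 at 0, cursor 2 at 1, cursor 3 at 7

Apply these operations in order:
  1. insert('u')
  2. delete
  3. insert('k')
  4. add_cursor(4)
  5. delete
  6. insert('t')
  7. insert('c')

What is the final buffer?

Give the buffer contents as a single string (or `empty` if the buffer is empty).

Answer: tczttccmigjvtckwb

Derivation:
After op 1 (insert('u')): buffer="uzucmigjvukwb" (len 13), cursors c1@1 c2@3 c3@10, authorship 1.2......3...
After op 2 (delete): buffer="zcmigjvkwb" (len 10), cursors c1@0 c2@1 c3@7, authorship ..........
After op 3 (insert('k')): buffer="kzkcmigjvkkwb" (len 13), cursors c1@1 c2@3 c3@10, authorship 1.2......3...
After op 4 (add_cursor(4)): buffer="kzkcmigjvkkwb" (len 13), cursors c1@1 c2@3 c4@4 c3@10, authorship 1.2......3...
After op 5 (delete): buffer="zmigjvkwb" (len 9), cursors c1@0 c2@1 c4@1 c3@6, authorship .........
After op 6 (insert('t')): buffer="tzttmigjvtkwb" (len 13), cursors c1@1 c2@4 c4@4 c3@10, authorship 1.24.....3...
After op 7 (insert('c')): buffer="tczttccmigjvtckwb" (len 17), cursors c1@2 c2@7 c4@7 c3@14, authorship 11.2424.....33...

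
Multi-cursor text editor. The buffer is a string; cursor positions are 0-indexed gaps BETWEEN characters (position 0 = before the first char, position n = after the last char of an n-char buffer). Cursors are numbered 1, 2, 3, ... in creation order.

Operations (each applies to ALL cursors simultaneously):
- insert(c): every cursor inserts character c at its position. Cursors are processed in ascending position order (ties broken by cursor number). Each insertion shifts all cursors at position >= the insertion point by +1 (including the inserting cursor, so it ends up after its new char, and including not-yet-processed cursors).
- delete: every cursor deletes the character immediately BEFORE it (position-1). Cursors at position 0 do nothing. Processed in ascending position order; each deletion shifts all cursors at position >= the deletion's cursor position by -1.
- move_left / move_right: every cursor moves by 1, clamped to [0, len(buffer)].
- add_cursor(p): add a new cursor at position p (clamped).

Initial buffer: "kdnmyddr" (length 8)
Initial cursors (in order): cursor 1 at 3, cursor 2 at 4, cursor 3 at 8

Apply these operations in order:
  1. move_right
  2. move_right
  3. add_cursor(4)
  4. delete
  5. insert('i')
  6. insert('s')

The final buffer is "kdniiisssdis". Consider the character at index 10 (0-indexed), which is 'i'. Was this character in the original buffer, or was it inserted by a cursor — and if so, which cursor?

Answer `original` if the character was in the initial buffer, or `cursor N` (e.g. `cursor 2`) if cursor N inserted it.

After op 1 (move_right): buffer="kdnmyddr" (len 8), cursors c1@4 c2@5 c3@8, authorship ........
After op 2 (move_right): buffer="kdnmyddr" (len 8), cursors c1@5 c2@6 c3@8, authorship ........
After op 3 (add_cursor(4)): buffer="kdnmyddr" (len 8), cursors c4@4 c1@5 c2@6 c3@8, authorship ........
After op 4 (delete): buffer="kdnd" (len 4), cursors c1@3 c2@3 c4@3 c3@4, authorship ....
After op 5 (insert('i')): buffer="kdniiidi" (len 8), cursors c1@6 c2@6 c4@6 c3@8, authorship ...124.3
After op 6 (insert('s')): buffer="kdniiisssdis" (len 12), cursors c1@9 c2@9 c4@9 c3@12, authorship ...124124.33
Authorship (.=original, N=cursor N): . . . 1 2 4 1 2 4 . 3 3
Index 10: author = 3

Answer: cursor 3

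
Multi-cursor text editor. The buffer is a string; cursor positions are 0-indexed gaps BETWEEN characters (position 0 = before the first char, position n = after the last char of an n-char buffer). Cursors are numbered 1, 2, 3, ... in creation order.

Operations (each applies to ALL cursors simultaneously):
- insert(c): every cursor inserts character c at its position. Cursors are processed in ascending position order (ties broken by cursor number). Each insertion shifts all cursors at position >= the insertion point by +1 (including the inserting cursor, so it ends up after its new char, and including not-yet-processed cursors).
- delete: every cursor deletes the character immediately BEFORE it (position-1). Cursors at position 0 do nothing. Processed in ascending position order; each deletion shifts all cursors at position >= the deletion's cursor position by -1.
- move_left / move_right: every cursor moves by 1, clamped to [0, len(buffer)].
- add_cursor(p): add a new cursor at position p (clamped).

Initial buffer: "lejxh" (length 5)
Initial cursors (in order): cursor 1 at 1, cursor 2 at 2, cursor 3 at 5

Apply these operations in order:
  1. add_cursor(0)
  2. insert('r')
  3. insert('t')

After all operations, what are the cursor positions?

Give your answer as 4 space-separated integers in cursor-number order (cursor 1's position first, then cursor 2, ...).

After op 1 (add_cursor(0)): buffer="lejxh" (len 5), cursors c4@0 c1@1 c2@2 c3@5, authorship .....
After op 2 (insert('r')): buffer="rlrerjxhr" (len 9), cursors c4@1 c1@3 c2@5 c3@9, authorship 4.1.2...3
After op 3 (insert('t')): buffer="rtlrtertjxhrt" (len 13), cursors c4@2 c1@5 c2@8 c3@13, authorship 44.11.22...33

Answer: 5 8 13 2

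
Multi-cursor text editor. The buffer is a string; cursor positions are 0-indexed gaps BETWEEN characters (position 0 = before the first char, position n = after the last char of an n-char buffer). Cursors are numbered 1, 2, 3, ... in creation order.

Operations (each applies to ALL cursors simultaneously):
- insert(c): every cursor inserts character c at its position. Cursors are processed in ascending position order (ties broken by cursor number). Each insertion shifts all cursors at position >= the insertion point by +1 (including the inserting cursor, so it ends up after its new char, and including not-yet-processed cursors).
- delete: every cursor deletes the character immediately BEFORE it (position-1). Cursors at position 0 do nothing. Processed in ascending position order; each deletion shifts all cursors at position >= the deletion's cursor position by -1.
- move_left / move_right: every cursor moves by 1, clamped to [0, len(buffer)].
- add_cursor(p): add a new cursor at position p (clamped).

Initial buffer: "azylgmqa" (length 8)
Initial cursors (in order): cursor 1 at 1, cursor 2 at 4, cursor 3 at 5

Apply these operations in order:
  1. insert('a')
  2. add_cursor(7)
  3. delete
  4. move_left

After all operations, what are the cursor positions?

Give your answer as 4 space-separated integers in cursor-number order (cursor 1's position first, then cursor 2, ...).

After op 1 (insert('a')): buffer="aazylagamqa" (len 11), cursors c1@2 c2@6 c3@8, authorship .1...2.3...
After op 2 (add_cursor(7)): buffer="aazylagamqa" (len 11), cursors c1@2 c2@6 c4@7 c3@8, authorship .1...2.3...
After op 3 (delete): buffer="azylmqa" (len 7), cursors c1@1 c2@4 c3@4 c4@4, authorship .......
After op 4 (move_left): buffer="azylmqa" (len 7), cursors c1@0 c2@3 c3@3 c4@3, authorship .......

Answer: 0 3 3 3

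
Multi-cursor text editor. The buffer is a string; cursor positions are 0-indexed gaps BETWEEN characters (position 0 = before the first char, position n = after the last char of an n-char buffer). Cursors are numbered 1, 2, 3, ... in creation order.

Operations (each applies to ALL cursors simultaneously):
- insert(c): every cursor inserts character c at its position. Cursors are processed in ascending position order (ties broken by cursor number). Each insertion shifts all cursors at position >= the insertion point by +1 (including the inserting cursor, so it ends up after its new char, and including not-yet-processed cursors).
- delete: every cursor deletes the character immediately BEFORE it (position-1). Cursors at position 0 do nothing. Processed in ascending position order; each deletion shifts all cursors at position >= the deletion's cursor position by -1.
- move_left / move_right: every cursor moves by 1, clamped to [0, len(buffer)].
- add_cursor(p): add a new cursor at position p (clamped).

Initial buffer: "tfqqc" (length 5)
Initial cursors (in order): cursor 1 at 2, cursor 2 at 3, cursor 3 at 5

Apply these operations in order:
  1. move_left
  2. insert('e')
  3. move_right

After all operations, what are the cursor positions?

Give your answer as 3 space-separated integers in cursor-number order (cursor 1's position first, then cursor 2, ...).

Answer: 3 5 8

Derivation:
After op 1 (move_left): buffer="tfqqc" (len 5), cursors c1@1 c2@2 c3@4, authorship .....
After op 2 (insert('e')): buffer="tefeqqec" (len 8), cursors c1@2 c2@4 c3@7, authorship .1.2..3.
After op 3 (move_right): buffer="tefeqqec" (len 8), cursors c1@3 c2@5 c3@8, authorship .1.2..3.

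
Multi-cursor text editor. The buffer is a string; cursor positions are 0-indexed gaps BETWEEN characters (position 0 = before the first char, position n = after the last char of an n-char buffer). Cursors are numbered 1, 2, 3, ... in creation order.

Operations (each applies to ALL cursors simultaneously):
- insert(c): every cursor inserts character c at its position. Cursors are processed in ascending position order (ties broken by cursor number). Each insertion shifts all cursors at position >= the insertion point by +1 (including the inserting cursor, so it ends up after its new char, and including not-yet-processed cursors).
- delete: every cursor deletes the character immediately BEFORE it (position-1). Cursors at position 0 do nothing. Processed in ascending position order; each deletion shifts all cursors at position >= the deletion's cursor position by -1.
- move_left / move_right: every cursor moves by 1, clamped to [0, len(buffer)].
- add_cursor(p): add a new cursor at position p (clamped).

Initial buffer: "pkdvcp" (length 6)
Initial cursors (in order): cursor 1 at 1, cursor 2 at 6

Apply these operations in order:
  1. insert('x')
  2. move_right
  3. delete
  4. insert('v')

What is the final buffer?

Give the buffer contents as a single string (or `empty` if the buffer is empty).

After op 1 (insert('x')): buffer="pxkdvcpx" (len 8), cursors c1@2 c2@8, authorship .1.....2
After op 2 (move_right): buffer="pxkdvcpx" (len 8), cursors c1@3 c2@8, authorship .1.....2
After op 3 (delete): buffer="pxdvcp" (len 6), cursors c1@2 c2@6, authorship .1....
After op 4 (insert('v')): buffer="pxvdvcpv" (len 8), cursors c1@3 c2@8, authorship .11....2

Answer: pxvdvcpv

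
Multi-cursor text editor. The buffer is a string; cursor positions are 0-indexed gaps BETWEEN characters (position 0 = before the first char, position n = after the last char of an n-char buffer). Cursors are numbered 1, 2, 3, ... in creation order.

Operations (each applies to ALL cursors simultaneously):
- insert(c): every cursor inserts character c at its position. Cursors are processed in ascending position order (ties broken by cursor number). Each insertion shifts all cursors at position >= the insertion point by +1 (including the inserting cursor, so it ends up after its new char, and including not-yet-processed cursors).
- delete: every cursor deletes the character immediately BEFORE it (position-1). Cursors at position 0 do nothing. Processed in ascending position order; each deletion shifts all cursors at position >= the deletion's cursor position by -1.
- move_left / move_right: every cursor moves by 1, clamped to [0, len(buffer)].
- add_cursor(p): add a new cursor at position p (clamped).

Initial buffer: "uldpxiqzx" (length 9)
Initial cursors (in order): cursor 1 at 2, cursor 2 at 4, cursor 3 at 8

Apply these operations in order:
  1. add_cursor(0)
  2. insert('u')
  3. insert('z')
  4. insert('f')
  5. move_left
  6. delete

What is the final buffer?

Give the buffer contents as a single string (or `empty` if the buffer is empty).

After op 1 (add_cursor(0)): buffer="uldpxiqzx" (len 9), cursors c4@0 c1@2 c2@4 c3@8, authorship .........
After op 2 (insert('u')): buffer="uuludpuxiqzux" (len 13), cursors c4@1 c1@4 c2@7 c3@12, authorship 4..1..2....3.
After op 3 (insert('z')): buffer="uzuluzdpuzxiqzuzx" (len 17), cursors c4@2 c1@6 c2@10 c3@16, authorship 44..11..22....33.
After op 4 (insert('f')): buffer="uzfuluzfdpuzfxiqzuzfx" (len 21), cursors c4@3 c1@8 c2@13 c3@20, authorship 444..111..222....333.
After op 5 (move_left): buffer="uzfuluzfdpuzfxiqzuzfx" (len 21), cursors c4@2 c1@7 c2@12 c3@19, authorship 444..111..222....333.
After op 6 (delete): buffer="ufulufdpufxiqzufx" (len 17), cursors c4@1 c1@5 c2@9 c3@15, authorship 44..11..22....33.

Answer: ufulufdpufxiqzufx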